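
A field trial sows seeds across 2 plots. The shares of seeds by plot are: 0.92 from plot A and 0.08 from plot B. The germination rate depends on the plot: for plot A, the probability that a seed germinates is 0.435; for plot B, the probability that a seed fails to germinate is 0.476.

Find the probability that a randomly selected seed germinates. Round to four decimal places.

P(G|B) = 1 − 0.476 = 0.524.
P(G) = P(G|A)·P(A) + P(G|B)·P(B)
      = 0.435·0.92 + 0.524·0.08
      = 0.4002 + 0.04192 = 0.44212

0.4421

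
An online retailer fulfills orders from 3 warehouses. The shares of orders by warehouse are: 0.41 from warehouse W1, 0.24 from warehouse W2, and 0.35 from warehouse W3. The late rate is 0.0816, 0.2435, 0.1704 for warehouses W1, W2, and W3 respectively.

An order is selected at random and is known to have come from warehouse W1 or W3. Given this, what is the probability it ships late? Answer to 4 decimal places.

Let S = {W1, W3}.
P(S) = 0.41 + 0.35 = 0.76.
P(L ∩ S) = 0.0816·0.41 + 0.1704·0.35 = 0.033456 + 0.05964 = 0.093096.
P(L | S) = 0.093096 / 0.76 = 0.122495…

P(L|S) ≈ 0.1225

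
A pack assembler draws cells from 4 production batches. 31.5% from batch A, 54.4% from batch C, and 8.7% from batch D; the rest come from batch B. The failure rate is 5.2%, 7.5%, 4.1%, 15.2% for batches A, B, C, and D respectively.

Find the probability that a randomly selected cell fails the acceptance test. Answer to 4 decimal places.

0.0560

P(B) = 1 − (0.315 + 0.544 + 0.087) = 0.054.
By the law of total probability,
P(F) = P(F|A)·P(A) + P(F|B)·P(B) + P(F|C)·P(C) + P(F|D)·P(D)
      = 0.052·0.315 + 0.075·0.054 + 0.041·0.544 + 0.152·0.087
      = 0.01638 + 0.00405 + 0.022304 + 0.013224 = 0.055958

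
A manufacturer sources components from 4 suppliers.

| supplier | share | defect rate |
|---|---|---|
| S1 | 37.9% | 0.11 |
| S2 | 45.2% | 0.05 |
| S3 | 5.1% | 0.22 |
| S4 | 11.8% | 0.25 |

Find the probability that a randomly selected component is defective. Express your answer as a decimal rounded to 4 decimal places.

P(D) = P(D|S1)·P(S1) + P(D|S2)·P(S2) + P(D|S3)·P(S3) + P(D|S4)·P(S4)
      = 0.11·0.379 + 0.05·0.452 + 0.22·0.051 + 0.25·0.118
      = 0.04169 + 0.0226 + 0.01122 + 0.0295 = 0.10501

0.1050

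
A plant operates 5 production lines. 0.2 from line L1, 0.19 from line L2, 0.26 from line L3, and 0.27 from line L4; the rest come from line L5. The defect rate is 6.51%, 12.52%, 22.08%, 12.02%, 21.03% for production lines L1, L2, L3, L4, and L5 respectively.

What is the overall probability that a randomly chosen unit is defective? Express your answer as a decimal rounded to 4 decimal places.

P(D) ≈ 0.1435

P(L5) = 1 − (0.2 + 0.19 + 0.26 + 0.27) = 0.08.
Summing over the partition,
P(D) = P(D|L1)·P(L1) + P(D|L2)·P(L2) + P(D|L3)·P(L3) + P(D|L4)·P(L4) + P(D|L5)·P(L5)
      = 0.0651·0.2 + 0.1252·0.19 + 0.2208·0.26 + 0.1202·0.27 + 0.2103·0.08
      = 0.01302 + 0.023788 + 0.057408 + 0.032454 + 0.016824 = 0.143494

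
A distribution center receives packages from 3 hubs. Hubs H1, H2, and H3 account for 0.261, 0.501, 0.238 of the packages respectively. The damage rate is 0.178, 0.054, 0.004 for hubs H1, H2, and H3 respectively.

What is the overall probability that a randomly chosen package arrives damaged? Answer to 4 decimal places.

P(D) ≈ 0.0745

P(D) = P(D|H1)·P(H1) + P(D|H2)·P(H2) + P(D|H3)·P(H3)
      = 0.178·0.261 + 0.054·0.501 + 0.004·0.238
      = 0.046458 + 0.027054 + 0.000952 = 0.074464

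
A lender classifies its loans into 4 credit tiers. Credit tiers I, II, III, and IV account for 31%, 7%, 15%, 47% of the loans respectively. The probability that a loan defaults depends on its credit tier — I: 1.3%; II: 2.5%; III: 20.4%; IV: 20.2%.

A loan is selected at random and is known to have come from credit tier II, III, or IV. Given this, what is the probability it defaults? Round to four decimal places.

Let S = {II, III, IV}.
P(S) = 0.07 + 0.15 + 0.47 = 0.69.
P(D ∩ S) = 0.025·0.07 + 0.204·0.15 + 0.202·0.47 = 0.00175 + 0.0306 + 0.09494 = 0.12729.
P(D | S) = 0.12729 / 0.69 = 0.184478…

P(D|S) ≈ 0.1845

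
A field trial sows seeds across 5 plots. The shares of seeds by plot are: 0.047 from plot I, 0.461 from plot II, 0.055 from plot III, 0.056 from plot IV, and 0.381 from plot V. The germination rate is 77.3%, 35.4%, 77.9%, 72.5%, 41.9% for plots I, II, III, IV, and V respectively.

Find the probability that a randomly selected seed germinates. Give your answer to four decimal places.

0.4426

P(G) = P(G|I)·P(I) + P(G|II)·P(II) + P(G|III)·P(III) + P(G|IV)·P(IV) + P(G|V)·P(V)
      = 0.773·0.047 + 0.354·0.461 + 0.779·0.055 + 0.725·0.056 + 0.419·0.381
      = 0.036331 + 0.163194 + 0.042845 + 0.0406 + 0.159639 = 0.442609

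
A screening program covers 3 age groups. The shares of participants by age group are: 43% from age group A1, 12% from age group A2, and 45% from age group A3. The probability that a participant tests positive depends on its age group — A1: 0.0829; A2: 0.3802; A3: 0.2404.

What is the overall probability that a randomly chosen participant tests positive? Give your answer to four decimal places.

P(T) ≈ 0.1895

P(T) = P(T|A1)·P(A1) + P(T|A2)·P(A2) + P(T|A3)·P(A3)
      = 0.0829·0.43 + 0.3802·0.12 + 0.2404·0.45
      = 0.035647 + 0.045624 + 0.10818 = 0.189451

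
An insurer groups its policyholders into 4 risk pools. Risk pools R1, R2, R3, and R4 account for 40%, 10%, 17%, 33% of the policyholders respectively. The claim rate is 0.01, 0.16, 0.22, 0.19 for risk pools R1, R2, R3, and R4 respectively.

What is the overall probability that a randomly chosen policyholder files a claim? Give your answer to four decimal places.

Summing over the partition,
P(C) = P(C|R1)·P(R1) + P(C|R2)·P(R2) + P(C|R3)·P(R3) + P(C|R4)·P(R4)
      = 0.01·0.4 + 0.16·0.1 + 0.22·0.17 + 0.19·0.33
      = 0.004 + 0.016 + 0.0374 + 0.0627 = 0.1201

0.1201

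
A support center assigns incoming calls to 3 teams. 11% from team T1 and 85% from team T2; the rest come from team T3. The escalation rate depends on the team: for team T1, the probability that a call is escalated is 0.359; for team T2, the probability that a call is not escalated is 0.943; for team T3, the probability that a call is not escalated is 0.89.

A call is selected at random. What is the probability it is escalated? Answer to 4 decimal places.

P(T3) = 1 − (0.11 + 0.85) = 0.04.
P(E|T2) = 1 − 0.943 = 0.057.
P(E|T3) = 1 − 0.89 = 0.11.
P(E) = P(E|T1)·P(T1) + P(E|T2)·P(T2) + P(E|T3)·P(T3)
      = 0.359·0.11 + 0.057·0.85 + 0.11·0.04
      = 0.03949 + 0.04845 + 0.0044 = 0.09234

0.0923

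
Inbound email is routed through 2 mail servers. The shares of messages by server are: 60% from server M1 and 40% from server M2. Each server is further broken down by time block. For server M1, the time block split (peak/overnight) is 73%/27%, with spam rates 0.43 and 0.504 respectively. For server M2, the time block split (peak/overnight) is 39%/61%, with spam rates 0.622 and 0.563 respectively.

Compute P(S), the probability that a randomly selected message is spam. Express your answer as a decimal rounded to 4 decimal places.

P(S) ≈ 0.5044

P(S|M1) = 0.73·0.43 + 0.27·0.504 = 0.3139 + 0.13608 = 0.44998
P(S|M2) = 0.39·0.622 + 0.61·0.563 = 0.24258 + 0.34343 = 0.58601
By total probability over the outer partition,
P(S) = 0.6·0.44998 + 0.4·0.58601
      = 0.269988 + 0.234404 = 0.504392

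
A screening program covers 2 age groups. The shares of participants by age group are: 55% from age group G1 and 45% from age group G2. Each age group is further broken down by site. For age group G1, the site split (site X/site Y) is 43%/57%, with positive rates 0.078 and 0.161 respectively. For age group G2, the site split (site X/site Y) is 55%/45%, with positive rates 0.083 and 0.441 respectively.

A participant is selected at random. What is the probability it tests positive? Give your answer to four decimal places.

0.1788

P(T|G1) = 0.43·0.078 + 0.57·0.161 = 0.03354 + 0.09177 = 0.12531
P(T|G2) = 0.55·0.083 + 0.45·0.441 = 0.04565 + 0.19845 = 0.2441
By total probability over the outer partition,
P(T) = 0.55·0.12531 + 0.45·0.2441
      = 0.0689205 + 0.109845 = 0.1787655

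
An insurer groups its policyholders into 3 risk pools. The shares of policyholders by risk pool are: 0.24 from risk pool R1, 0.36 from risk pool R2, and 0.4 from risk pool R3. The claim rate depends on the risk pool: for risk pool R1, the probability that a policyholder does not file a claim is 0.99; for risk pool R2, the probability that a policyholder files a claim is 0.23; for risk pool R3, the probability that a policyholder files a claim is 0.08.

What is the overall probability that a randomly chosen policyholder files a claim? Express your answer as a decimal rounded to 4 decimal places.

P(C) ≈ 0.1172

P(C|R1) = 1 − 0.99 = 0.01.
Summing over the partition,
P(C) = P(C|R1)·P(R1) + P(C|R2)·P(R2) + P(C|R3)·P(R3)
      = 0.01·0.24 + 0.23·0.36 + 0.08·0.4
      = 0.0024 + 0.0828 + 0.032 = 0.1172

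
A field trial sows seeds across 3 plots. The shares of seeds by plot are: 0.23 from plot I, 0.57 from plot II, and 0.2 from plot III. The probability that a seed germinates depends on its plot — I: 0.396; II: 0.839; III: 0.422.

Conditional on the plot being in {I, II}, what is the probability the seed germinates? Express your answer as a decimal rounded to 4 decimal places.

P(G|S) ≈ 0.7116

Let S = {I, II}.
P(S) = 0.23 + 0.57 = 0.8.
P(G ∩ S) = 0.396·0.23 + 0.839·0.57 = 0.09108 + 0.47823 = 0.56931.
P(G | S) = 0.56931 / 0.8 = 0.711638…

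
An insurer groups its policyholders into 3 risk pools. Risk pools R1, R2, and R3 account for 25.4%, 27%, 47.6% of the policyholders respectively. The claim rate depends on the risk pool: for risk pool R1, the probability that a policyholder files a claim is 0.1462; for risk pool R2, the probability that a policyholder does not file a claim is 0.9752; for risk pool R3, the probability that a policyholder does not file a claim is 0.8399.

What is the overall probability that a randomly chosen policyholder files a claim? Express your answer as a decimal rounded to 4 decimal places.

0.1200

P(C|R2) = 1 − 0.9752 = 0.0248.
P(C|R3) = 1 − 0.8399 = 0.1601.
Using total probability over the partition,
P(C) = P(C|R1)·P(R1) + P(C|R2)·P(R2) + P(C|R3)·P(R3)
      = 0.1462·0.254 + 0.0248·0.27 + 0.1601·0.476
      = 0.0371348 + 0.006696 + 0.0762076 = 0.1200384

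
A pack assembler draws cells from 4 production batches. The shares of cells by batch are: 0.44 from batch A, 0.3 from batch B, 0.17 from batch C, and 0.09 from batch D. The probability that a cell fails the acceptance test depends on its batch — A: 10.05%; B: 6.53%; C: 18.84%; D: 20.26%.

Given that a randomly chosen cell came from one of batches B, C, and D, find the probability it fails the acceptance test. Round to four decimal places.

Let S = {B, C, D}.
P(S) = 0.3 + 0.17 + 0.09 = 0.56.
P(F ∩ S) = 0.0653·0.3 + 0.1884·0.17 + 0.2026·0.09 = 0.01959 + 0.032028 + 0.018234 = 0.069852.
P(F | S) = 0.069852 / 0.56 = 0.124736…

0.1247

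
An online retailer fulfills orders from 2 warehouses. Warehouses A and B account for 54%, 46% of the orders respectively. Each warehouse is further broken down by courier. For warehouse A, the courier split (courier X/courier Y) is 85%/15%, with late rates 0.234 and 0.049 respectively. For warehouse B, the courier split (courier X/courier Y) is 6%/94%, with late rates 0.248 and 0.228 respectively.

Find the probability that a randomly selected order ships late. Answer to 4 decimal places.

P(L) ≈ 0.2168

P(L|A) = 0.85·0.234 + 0.15·0.049 = 0.1989 + 0.00735 = 0.20625
P(L|B) = 0.06·0.248 + 0.94·0.228 = 0.01488 + 0.21432 = 0.2292
By total probability over the outer partition,
P(L) = 0.54·0.20625 + 0.46·0.2292
      = 0.111375 + 0.105432 = 0.216807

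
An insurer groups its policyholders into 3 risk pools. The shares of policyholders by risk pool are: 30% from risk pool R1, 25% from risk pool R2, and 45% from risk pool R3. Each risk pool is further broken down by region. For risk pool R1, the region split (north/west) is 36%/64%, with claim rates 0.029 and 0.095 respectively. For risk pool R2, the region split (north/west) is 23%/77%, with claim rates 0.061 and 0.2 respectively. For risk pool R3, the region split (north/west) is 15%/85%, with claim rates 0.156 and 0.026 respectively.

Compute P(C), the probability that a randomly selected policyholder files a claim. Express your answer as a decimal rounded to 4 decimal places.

P(C) ≈ 0.0839

P(C|R1) = 0.36·0.029 + 0.64·0.095 = 0.01044 + 0.0608 = 0.07124
P(C|R2) = 0.23·0.061 + 0.77·0.2 = 0.01403 + 0.154 = 0.16803
P(C|R3) = 0.15·0.156 + 0.85·0.026 = 0.0234 + 0.0221 = 0.0455
By total probability over the outer partition,
P(C) = 0.3·0.07124 + 0.25·0.16803 + 0.45·0.0455
      = 0.021372 + 0.0420075 + 0.020475 = 0.0838545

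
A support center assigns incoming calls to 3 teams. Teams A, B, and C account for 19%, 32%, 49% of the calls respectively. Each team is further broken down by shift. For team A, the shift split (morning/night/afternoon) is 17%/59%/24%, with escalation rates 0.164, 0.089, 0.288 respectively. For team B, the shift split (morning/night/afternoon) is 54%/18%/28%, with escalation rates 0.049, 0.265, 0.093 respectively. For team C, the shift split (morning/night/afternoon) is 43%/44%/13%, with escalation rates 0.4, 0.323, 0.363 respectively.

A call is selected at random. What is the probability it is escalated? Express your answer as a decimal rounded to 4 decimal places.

P(E) ≈ 0.2375

P(E|A) = 0.17·0.164 + 0.59·0.089 + 0.24·0.288 = 0.02788 + 0.05251 + 0.06912 = 0.14951
P(E|B) = 0.54·0.049 + 0.18·0.265 + 0.28·0.093 = 0.02646 + 0.0477 + 0.02604 = 0.1002
P(E|C) = 0.43·0.4 + 0.44·0.323 + 0.13·0.363 = 0.172 + 0.14212 + 0.04719 = 0.36131
Then overall,
P(E) = 0.19·0.14951 + 0.32·0.1002 + 0.49·0.36131
      = 0.0284069 + 0.032064 + 0.1770419 = 0.2375128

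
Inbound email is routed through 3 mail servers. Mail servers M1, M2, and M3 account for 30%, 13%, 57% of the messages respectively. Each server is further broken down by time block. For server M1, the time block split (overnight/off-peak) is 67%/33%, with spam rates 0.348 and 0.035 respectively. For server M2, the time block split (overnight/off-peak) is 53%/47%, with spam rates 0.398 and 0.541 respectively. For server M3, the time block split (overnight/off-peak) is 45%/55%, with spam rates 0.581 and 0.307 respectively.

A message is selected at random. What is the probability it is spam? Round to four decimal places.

P(S|M1) = 0.67·0.348 + 0.33·0.035 = 0.23316 + 0.01155 = 0.24471
P(S|M2) = 0.53·0.398 + 0.47·0.541 = 0.21094 + 0.25427 = 0.46521
P(S|M3) = 0.45·0.581 + 0.55·0.307 = 0.26145 + 0.16885 = 0.4303
By total probability over the outer partition,
P(S) = 0.3·0.24471 + 0.13·0.46521 + 0.57·0.4303
      = 0.073413 + 0.0604773 + 0.245271 = 0.3791613

0.3792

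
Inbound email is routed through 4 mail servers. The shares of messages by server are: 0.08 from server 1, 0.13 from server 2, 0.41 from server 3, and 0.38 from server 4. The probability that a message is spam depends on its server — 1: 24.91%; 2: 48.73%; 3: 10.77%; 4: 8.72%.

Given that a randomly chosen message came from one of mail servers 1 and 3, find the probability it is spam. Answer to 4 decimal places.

P(S|J) ≈ 0.1308

Let J = {1, 3}.
P(J) = 0.08 + 0.41 = 0.49.
P(S ∩ J) = 0.2491·0.08 + 0.1077·0.41 = 0.019928 + 0.044157 = 0.064085.
P(S | J) = 0.064085 / 0.49 = 0.130786…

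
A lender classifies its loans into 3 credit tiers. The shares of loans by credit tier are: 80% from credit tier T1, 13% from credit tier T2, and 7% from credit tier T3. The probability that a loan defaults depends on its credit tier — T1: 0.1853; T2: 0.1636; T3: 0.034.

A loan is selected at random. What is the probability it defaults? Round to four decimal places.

P(D) = P(D|T1)·P(T1) + P(D|T2)·P(T2) + P(D|T3)·P(T3)
      = 0.1853·0.8 + 0.1636·0.13 + 0.034·0.07
      = 0.14824 + 0.021268 + 0.00238 = 0.171888

P(D) ≈ 0.1719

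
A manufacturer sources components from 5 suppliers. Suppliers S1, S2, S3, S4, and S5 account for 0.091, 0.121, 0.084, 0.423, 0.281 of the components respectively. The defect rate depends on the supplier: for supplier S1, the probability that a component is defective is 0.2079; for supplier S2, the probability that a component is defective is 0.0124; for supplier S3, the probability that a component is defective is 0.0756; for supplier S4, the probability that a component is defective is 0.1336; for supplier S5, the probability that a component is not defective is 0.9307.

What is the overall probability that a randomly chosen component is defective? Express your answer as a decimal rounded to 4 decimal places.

P(D|S5) = 1 − 0.9307 = 0.0693.
Using total probability over the partition,
P(D) = P(D|S1)·P(S1) + P(D|S2)·P(S2) + P(D|S3)·P(S3) + P(D|S4)·P(S4) + P(D|S5)·P(S5)
      = 0.2079·0.091 + 0.0124·0.121 + 0.0756·0.084 + 0.1336·0.423 + 0.0693·0.281
      = 0.0189189 + 0.0015004 + 0.0063504 + 0.0565128 + 0.0194733 = 0.1027558

0.1028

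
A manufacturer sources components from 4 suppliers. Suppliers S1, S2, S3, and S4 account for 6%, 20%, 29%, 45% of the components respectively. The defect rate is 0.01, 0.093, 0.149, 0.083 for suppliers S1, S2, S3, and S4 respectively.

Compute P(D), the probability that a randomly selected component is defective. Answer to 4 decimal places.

Summing over the partition,
P(D) = P(D|S1)·P(S1) + P(D|S2)·P(S2) + P(D|S3)·P(S3) + P(D|S4)·P(S4)
      = 0.01·0.06 + 0.093·0.2 + 0.149·0.29 + 0.083·0.45
      = 0.0006 + 0.0186 + 0.04321 + 0.03735 = 0.09976

0.0998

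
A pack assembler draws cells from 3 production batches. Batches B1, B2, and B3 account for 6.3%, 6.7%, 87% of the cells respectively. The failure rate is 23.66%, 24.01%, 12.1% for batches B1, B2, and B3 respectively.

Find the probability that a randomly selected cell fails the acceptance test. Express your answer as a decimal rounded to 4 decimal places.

P(F) = P(F|B1)·P(B1) + P(F|B2)·P(B2) + P(F|B3)·P(B3)
      = 0.2366·0.063 + 0.2401·0.067 + 0.121·0.87
      = 0.0149058 + 0.0160867 + 0.10527 = 0.1362625

0.1363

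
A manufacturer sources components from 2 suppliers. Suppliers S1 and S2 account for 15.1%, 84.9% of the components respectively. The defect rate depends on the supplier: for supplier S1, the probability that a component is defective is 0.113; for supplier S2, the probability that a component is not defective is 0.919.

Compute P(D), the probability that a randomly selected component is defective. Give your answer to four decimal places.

P(D) ≈ 0.0858

P(D|S2) = 1 − 0.919 = 0.081.
Using total probability over the partition,
P(D) = P(D|S1)·P(S1) + P(D|S2)·P(S2)
      = 0.113·0.151 + 0.081·0.849
      = 0.017063 + 0.068769 = 0.085832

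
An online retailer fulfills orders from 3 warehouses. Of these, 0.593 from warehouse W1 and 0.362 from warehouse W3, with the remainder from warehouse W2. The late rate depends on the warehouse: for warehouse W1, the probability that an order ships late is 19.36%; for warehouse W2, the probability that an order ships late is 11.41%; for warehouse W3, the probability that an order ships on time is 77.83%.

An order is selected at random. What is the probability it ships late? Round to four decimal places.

0.2002

P(W2) = 1 − (0.593 + 0.362) = 0.045.
P(L|W3) = 1 − 0.7783 = 0.2217.
By the law of total probability,
P(L) = P(L|W1)·P(W1) + P(L|W2)·P(W2) + P(L|W3)·P(W3)
      = 0.1936·0.593 + 0.1141·0.045 + 0.2217·0.362
      = 0.1148048 + 0.0051345 + 0.0802554 = 0.2001947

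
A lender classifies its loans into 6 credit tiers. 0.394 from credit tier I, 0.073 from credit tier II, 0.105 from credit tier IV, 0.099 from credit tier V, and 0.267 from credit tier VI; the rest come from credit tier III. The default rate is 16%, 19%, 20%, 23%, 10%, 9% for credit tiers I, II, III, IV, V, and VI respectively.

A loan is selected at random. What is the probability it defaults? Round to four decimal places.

P(D) ≈ 0.1474

P(III) = 1 − (0.394 + 0.073 + 0.105 + 0.099 + 0.267) = 0.062.
Summing over the partition,
P(D) = P(D|I)·P(I) + P(D|II)·P(II) + P(D|III)·P(III) + P(D|IV)·P(IV) + P(D|V)·P(V) + P(D|VI)·P(VI)
      = 0.16·0.394 + 0.19·0.073 + 0.2·0.062 + 0.23·0.105 + 0.1·0.099 + 0.09·0.267
      = 0.06304 + 0.01387 + 0.0124 + 0.02415 + 0.0099 + 0.02403 = 0.14739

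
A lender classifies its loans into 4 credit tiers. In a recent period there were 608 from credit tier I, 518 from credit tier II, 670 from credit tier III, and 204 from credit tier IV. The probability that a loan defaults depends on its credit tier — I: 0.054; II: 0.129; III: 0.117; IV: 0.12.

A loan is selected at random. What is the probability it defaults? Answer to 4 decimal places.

0.1013

Total: 608 + 518 + 670 + 204 = 2000.
P(I) = 608/2000 = 0.304. P(II) = 518/2000 = 0.259. P(III) = 670/2000 = 0.335. P(IV) = 204/2000 = 0.102.
By the law of total probability,
P(D) = P(D|I)·P(I) + P(D|II)·P(II) + P(D|III)·P(III) + P(D|IV)·P(IV)
      = 0.054·0.304 + 0.129·0.259 + 0.117·0.335 + 0.12·0.102
      = 0.016416 + 0.033411 + 0.039195 + 0.01224 = 0.101262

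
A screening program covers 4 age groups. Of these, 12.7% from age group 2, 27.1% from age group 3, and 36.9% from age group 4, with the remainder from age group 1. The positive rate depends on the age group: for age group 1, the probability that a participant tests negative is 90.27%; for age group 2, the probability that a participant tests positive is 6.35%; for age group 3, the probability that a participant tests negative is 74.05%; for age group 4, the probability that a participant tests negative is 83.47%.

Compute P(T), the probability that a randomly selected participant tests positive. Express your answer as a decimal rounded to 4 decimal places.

P(1) = 1 − (0.127 + 0.271 + 0.369) = 0.233.
P(T|1) = 1 − 0.9027 = 0.0973.
P(T|3) = 1 − 0.7405 = 0.2595.
P(T|4) = 1 − 0.8347 = 0.1653.
Using total probability over the partition,
P(T) = P(T|1)·P(1) + P(T|2)·P(2) + P(T|3)·P(3) + P(T|4)·P(4)
      = 0.0973·0.233 + 0.0635·0.127 + 0.2595·0.271 + 0.1653·0.369
      = 0.0226709 + 0.0080645 + 0.0703245 + 0.0609957 = 0.1620556

0.1621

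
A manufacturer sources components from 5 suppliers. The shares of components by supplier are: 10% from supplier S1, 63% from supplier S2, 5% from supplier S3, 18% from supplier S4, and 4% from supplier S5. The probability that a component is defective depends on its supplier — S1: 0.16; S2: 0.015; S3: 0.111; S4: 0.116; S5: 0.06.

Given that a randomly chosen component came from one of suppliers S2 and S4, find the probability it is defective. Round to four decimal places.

0.0374

Let S = {S2, S4}.
P(S) = 0.63 + 0.18 = 0.81.
P(D ∩ S) = 0.015·0.63 + 0.116·0.18 = 0.00945 + 0.02088 = 0.03033.
P(D | S) = 0.03033 / 0.81 = 0.037444…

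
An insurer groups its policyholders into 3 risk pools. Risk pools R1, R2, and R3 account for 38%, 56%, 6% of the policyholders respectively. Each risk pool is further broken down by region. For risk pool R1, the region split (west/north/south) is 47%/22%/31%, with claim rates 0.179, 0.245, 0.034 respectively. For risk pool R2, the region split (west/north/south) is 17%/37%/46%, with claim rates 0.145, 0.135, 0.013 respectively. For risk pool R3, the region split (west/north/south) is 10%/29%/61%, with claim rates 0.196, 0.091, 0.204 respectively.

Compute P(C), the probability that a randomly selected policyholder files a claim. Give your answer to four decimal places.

P(C|R1) = 0.47·0.179 + 0.22·0.245 + 0.31·0.034 = 0.08413 + 0.0539 + 0.01054 = 0.14857
P(C|R2) = 0.17·0.145 + 0.37·0.135 + 0.46·0.013 = 0.02465 + 0.04995 + 0.00598 = 0.08058
P(C|R3) = 0.1·0.196 + 0.29·0.091 + 0.61·0.204 = 0.0196 + 0.02639 + 0.12444 = 0.17043
By total probability over the outer partition,
P(C) = 0.38·0.14857 + 0.56·0.08058 + 0.06·0.17043
      = 0.0564566 + 0.0451248 + 0.0102258 = 0.1118072

P(C) ≈ 0.1118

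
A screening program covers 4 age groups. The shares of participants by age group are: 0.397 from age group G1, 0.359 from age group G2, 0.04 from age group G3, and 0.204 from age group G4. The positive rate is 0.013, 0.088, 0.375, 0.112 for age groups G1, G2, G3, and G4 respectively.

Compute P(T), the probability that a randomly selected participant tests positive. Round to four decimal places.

0.0746

P(T) = P(T|G1)·P(G1) + P(T|G2)·P(G2) + P(T|G3)·P(G3) + P(T|G4)·P(G4)
      = 0.013·0.397 + 0.088·0.359 + 0.375·0.04 + 0.112·0.204
      = 0.005161 + 0.031592 + 0.015 + 0.022848 = 0.074601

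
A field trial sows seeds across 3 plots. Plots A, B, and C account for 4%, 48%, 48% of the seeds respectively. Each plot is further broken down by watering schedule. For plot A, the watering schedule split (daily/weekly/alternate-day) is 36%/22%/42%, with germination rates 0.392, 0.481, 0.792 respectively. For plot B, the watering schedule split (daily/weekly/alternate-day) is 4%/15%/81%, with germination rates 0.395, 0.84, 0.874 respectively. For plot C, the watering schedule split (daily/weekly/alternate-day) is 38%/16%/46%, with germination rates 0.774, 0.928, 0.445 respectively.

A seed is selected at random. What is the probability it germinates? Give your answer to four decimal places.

P(G|A) = 0.36·0.392 + 0.22·0.481 + 0.42·0.792 = 0.14112 + 0.10582 + 0.33264 = 0.57958
P(G|B) = 0.04·0.395 + 0.15·0.84 + 0.81·0.874 = 0.0158 + 0.126 + 0.70794 = 0.84974
P(G|C) = 0.38·0.774 + 0.16·0.928 + 0.46·0.445 = 0.29412 + 0.14848 + 0.2047 = 0.6473
By total probability over the outer partition,
P(G) = 0.04·0.57958 + 0.48·0.84974 + 0.48·0.6473
      = 0.0231832 + 0.4078752 + 0.310704 = 0.7417624

P(G) ≈ 0.7418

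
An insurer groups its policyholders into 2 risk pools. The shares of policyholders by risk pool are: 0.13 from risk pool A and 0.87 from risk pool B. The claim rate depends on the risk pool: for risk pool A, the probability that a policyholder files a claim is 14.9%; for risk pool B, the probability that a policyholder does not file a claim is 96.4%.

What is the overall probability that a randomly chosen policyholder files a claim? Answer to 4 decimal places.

0.0507

P(C|B) = 1 − 0.964 = 0.036.
Using total probability over the partition,
P(C) = P(C|A)·P(A) + P(C|B)·P(B)
      = 0.149·0.13 + 0.036·0.87
      = 0.01937 + 0.03132 = 0.05069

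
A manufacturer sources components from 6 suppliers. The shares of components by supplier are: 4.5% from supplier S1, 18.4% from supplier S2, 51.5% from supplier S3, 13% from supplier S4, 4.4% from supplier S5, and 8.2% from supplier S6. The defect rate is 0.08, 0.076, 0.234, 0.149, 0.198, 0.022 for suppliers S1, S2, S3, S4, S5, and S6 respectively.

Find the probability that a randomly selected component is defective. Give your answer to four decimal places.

P(D) = P(D|S1)·P(S1) + P(D|S2)·P(S2) + P(D|S3)·P(S3) + P(D|S4)·P(S4) + P(D|S5)·P(S5) + P(D|S6)·P(S6)
      = 0.08·0.045 + 0.076·0.184 + 0.234·0.515 + 0.149·0.13 + 0.198·0.044 + 0.022·0.082
      = 0.0036 + 0.013984 + 0.12051 + 0.01937 + 0.008712 + 0.001804 = 0.16798

0.1680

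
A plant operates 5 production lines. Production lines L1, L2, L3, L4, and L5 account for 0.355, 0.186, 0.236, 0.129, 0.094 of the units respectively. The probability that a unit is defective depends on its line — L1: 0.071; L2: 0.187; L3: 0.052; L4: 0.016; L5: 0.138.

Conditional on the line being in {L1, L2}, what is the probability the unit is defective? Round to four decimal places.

Let S = {L1, L2}.
P(S) = 0.355 + 0.186 = 0.541.
P(D ∩ S) = 0.071·0.355 + 0.187·0.186 = 0.025205 + 0.034782 = 0.059987.
P(D | S) = 0.059987 / 0.541 = 0.110882…

0.1109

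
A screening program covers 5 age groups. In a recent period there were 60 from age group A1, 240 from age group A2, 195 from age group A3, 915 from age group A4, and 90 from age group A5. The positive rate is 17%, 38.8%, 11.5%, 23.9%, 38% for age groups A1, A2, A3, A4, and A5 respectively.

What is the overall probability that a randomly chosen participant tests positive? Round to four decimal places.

Total: 60 + 240 + 195 + 915 + 90 = 1500.
P(A1) = 60/1500 = 0.04. P(A2) = 240/1500 = 0.16. P(A3) = 195/1500 = 0.13. P(A4) = 915/1500 = 0.61. P(A5) = 90/1500 = 0.06.
P(T) = P(T|A1)·P(A1) + P(T|A2)·P(A2) + P(T|A3)·P(A3) + P(T|A4)·P(A4) + P(T|A5)·P(A5)
      = 0.17·0.04 + 0.388·0.16 + 0.115·0.13 + 0.239·0.61 + 0.38·0.06
      = 0.0068 + 0.06208 + 0.01495 + 0.14579 + 0.0228 = 0.25242

0.2524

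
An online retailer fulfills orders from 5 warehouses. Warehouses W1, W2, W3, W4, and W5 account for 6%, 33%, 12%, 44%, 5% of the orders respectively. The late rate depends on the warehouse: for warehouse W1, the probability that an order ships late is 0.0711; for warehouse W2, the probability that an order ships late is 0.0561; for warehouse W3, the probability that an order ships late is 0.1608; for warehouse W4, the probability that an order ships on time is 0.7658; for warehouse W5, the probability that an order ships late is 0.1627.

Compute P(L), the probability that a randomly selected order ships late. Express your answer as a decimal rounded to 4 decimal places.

P(L|W4) = 1 − 0.7658 = 0.2342.
P(L) = P(L|W1)·P(W1) + P(L|W2)·P(W2) + P(L|W3)·P(W3) + P(L|W4)·P(W4) + P(L|W5)·P(W5)
      = 0.0711·0.06 + 0.0561·0.33 + 0.1608·0.12 + 0.2342·0.44 + 0.1627·0.05
      = 0.004266 + 0.018513 + 0.019296 + 0.103048 + 0.008135 = 0.153258

P(L) ≈ 0.1533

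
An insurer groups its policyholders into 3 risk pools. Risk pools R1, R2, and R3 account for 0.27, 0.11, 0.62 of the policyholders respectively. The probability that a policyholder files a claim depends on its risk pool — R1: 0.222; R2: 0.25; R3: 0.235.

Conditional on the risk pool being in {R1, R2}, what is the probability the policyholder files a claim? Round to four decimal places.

0.2301

Let S = {R1, R2}.
P(S) = 0.27 + 0.11 = 0.38.
P(C ∩ S) = 0.222·0.27 + 0.25·0.11 = 0.05994 + 0.0275 = 0.08744.
P(C | S) = 0.08744 / 0.38 = 0.230105…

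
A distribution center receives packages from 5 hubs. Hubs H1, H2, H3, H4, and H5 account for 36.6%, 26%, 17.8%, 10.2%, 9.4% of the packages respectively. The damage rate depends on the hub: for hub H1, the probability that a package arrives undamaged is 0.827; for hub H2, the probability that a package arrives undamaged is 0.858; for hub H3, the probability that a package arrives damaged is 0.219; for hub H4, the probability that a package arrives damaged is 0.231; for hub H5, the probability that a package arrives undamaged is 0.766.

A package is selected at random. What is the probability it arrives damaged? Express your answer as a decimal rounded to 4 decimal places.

P(D) ≈ 0.1848

P(D|H1) = 1 − 0.827 = 0.173.
P(D|H2) = 1 − 0.858 = 0.142.
P(D|H5) = 1 − 0.766 = 0.234.
P(D) = P(D|H1)·P(H1) + P(D|H2)·P(H2) + P(D|H3)·P(H3) + P(D|H4)·P(H4) + P(D|H5)·P(H5)
      = 0.173·0.366 + 0.142·0.26 + 0.219·0.178 + 0.231·0.102 + 0.234·0.094
      = 0.063318 + 0.03692 + 0.038982 + 0.023562 + 0.021996 = 0.184778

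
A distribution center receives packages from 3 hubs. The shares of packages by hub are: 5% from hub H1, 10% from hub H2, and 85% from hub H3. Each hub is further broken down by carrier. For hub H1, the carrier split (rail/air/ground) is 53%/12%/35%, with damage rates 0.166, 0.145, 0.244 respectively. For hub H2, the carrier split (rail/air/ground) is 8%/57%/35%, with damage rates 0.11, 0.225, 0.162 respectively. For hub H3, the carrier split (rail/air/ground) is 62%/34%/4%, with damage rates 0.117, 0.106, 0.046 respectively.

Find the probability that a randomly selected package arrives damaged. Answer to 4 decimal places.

0.1228

P(D|H1) = 0.53·0.166 + 0.12·0.145 + 0.35·0.244 = 0.08798 + 0.0174 + 0.0854 = 0.19078
P(D|H2) = 0.08·0.11 + 0.57·0.225 + 0.35·0.162 = 0.0088 + 0.12825 + 0.0567 = 0.19375
P(D|H3) = 0.62·0.117 + 0.34·0.106 + 0.04·0.046 = 0.07254 + 0.03604 + 0.00184 = 0.11042
Then overall,
P(D) = 0.05·0.19078 + 0.1·0.19375 + 0.85·0.11042
      = 0.009539 + 0.019375 + 0.093857 = 0.122771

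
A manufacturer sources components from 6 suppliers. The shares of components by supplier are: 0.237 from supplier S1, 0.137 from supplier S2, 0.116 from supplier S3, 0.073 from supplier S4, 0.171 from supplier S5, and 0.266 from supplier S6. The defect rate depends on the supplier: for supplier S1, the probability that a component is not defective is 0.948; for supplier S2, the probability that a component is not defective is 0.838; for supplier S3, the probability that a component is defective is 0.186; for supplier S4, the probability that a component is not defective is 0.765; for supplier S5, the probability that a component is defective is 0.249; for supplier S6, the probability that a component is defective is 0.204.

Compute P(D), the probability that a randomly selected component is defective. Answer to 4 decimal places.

P(D) ≈ 0.1701

P(D|S1) = 1 − 0.948 = 0.052.
P(D|S2) = 1 − 0.838 = 0.162.
P(D|S4) = 1 − 0.765 = 0.235.
Using total probability over the partition,
P(D) = P(D|S1)·P(S1) + P(D|S2)·P(S2) + P(D|S3)·P(S3) + P(D|S4)·P(S4) + P(D|S5)·P(S5) + P(D|S6)·P(S6)
      = 0.052·0.237 + 0.162·0.137 + 0.186·0.116 + 0.235·0.073 + 0.249·0.171 + 0.204·0.266
      = 0.012324 + 0.022194 + 0.021576 + 0.017155 + 0.042579 + 0.054264 = 0.170092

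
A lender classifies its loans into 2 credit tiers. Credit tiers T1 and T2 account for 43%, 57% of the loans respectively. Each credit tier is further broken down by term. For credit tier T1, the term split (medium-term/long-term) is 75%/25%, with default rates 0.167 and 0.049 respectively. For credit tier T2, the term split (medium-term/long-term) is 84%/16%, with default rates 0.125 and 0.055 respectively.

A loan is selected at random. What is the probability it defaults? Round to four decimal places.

0.1240

P(D|T1) = 0.75·0.167 + 0.25·0.049 = 0.12525 + 0.01225 = 0.1375
P(D|T2) = 0.84·0.125 + 0.16·0.055 = 0.105 + 0.0088 = 0.1138
By total probability over the outer partition,
P(D) = 0.43·0.1375 + 0.57·0.1138
      = 0.059125 + 0.064866 = 0.123991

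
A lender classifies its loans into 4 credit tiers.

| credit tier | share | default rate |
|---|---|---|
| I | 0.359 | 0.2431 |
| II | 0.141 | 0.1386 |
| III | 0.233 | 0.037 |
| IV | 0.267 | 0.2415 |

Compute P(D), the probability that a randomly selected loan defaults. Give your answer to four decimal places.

P(D) ≈ 0.1799

Summing over the partition,
P(D) = P(D|I)·P(I) + P(D|II)·P(II) + P(D|III)·P(III) + P(D|IV)·P(IV)
      = 0.2431·0.359 + 0.1386·0.141 + 0.037·0.233 + 0.2415·0.267
      = 0.0872729 + 0.0195426 + 0.008621 + 0.0644805 = 0.179917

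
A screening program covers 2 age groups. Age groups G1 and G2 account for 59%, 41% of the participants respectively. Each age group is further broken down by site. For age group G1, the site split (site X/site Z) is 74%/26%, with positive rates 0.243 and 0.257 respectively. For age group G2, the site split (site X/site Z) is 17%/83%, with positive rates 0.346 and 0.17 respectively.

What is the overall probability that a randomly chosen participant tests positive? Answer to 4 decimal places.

P(T) ≈ 0.2275

P(T|G1) = 0.74·0.243 + 0.26·0.257 = 0.17982 + 0.06682 = 0.24664
P(T|G2) = 0.17·0.346 + 0.83·0.17 = 0.05882 + 0.1411 = 0.19992
By total probability over the outer partition,
P(T) = 0.59·0.24664 + 0.41·0.19992
      = 0.1455176 + 0.0819672 = 0.2274848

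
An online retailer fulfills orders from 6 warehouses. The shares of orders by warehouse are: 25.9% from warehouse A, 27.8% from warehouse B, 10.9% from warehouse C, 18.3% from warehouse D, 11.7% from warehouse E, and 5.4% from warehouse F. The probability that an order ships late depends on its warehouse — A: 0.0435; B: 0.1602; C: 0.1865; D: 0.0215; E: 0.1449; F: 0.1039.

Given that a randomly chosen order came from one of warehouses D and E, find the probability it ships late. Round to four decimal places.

Let S = {D, E}.
P(S) = 0.183 + 0.117 = 0.3.
P(L ∩ S) = 0.0215·0.183 + 0.1449·0.117 = 0.0039345 + 0.0169533 = 0.0208878.
P(L | S) = 0.0208878 / 0.3 = 0.069626…

P(L|S) ≈ 0.0696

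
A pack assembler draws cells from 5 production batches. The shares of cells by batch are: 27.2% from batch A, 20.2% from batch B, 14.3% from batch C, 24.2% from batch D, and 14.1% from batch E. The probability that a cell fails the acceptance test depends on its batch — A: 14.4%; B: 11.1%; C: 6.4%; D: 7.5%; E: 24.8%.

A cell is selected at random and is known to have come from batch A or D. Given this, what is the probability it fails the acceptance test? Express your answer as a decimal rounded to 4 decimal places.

P(F|S) ≈ 0.1115

Let S = {A, D}.
P(S) = 0.272 + 0.242 = 0.514.
P(F ∩ S) = 0.144·0.272 + 0.075·0.242 = 0.039168 + 0.01815 = 0.057318.
P(F | S) = 0.057318 / 0.514 = 0.111514…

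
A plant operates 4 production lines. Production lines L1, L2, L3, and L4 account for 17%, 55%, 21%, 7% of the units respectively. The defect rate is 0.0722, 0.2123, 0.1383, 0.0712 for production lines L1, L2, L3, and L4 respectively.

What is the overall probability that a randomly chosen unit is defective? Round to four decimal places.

0.1631

Using total probability over the partition,
P(D) = P(D|L1)·P(L1) + P(D|L2)·P(L2) + P(D|L3)·P(L3) + P(D|L4)·P(L4)
      = 0.0722·0.17 + 0.2123·0.55 + 0.1383·0.21 + 0.0712·0.07
      = 0.012274 + 0.116765 + 0.029043 + 0.004984 = 0.163066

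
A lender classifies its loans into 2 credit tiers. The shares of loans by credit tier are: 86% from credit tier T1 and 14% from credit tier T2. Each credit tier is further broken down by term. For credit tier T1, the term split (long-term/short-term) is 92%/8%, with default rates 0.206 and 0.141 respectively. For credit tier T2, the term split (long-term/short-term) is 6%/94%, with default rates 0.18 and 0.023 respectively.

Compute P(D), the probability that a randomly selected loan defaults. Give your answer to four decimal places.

P(D) ≈ 0.1772

P(D|T1) = 0.92·0.206 + 0.08·0.141 = 0.18952 + 0.01128 = 0.2008
P(D|T2) = 0.06·0.18 + 0.94·0.023 = 0.0108 + 0.02162 = 0.03242
Then overall,
P(D) = 0.86·0.2008 + 0.14·0.03242
      = 0.172688 + 0.0045388 = 0.1772268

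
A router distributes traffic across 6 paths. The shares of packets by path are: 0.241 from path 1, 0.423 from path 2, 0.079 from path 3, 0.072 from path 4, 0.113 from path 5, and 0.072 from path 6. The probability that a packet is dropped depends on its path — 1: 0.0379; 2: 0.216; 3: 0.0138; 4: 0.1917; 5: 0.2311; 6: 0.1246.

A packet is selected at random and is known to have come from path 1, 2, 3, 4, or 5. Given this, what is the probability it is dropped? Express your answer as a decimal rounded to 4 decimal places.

Let S = {1, 2, 3, 4, 5}.
P(S) = 0.241 + 0.423 + 0.079 + 0.072 + 0.113 = 0.928.
P(L ∩ S) = 0.0379·0.241 + 0.216·0.423 + 0.0138·0.079 + 0.1917·0.072 + 0.2311·0.113 = 0.0091339 + 0.091368 + 0.0010902 + 0.0138024 + 0.0261143 = 0.1415088.
P(L | S) = 0.1415088 / 0.928 = 0.152488…

0.1525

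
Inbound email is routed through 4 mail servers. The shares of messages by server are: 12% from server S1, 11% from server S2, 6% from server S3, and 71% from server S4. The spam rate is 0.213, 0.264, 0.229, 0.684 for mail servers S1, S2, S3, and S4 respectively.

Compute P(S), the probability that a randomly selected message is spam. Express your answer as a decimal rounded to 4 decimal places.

P(S) ≈ 0.5540

P(S) = P(S|S1)·P(S1) + P(S|S2)·P(S2) + P(S|S3)·P(S3) + P(S|S4)·P(S4)
      = 0.213·0.12 + 0.264·0.11 + 0.229·0.06 + 0.684·0.71
      = 0.02556 + 0.02904 + 0.01374 + 0.48564 = 0.55398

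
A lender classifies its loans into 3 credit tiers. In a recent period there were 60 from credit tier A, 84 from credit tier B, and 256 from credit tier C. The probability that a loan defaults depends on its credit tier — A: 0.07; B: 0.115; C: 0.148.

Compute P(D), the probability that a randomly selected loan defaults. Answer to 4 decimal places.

P(D) ≈ 0.1294

Total: 60 + 84 + 256 = 400.
P(A) = 60/400 = 0.15. P(B) = 84/400 = 0.21. P(C) = 256/400 = 0.64.
Using total probability over the partition,
P(D) = P(D|A)·P(A) + P(D|B)·P(B) + P(D|C)·P(C)
      = 0.07·0.15 + 0.115·0.21 + 0.148·0.64
      = 0.0105 + 0.02415 + 0.09472 = 0.12937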